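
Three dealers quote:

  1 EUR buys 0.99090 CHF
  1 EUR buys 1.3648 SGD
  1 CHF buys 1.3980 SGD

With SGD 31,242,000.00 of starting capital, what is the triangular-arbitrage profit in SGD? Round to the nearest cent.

Profit: SGD 468,771.93

Profitable loop is SGD → EUR → CHF → SGD:
SGD 31,242,000.00 ÷ 1.3648 = EUR 22,891,266.12
EUR 22,891,266.12 × 0.99090 = CHF 22,682,955.60
CHF 22,682,955.60 × 1.3980 = SGD 31,710,771.93
Profit = SGD 31,710,771.93 − SGD 31,242,000.00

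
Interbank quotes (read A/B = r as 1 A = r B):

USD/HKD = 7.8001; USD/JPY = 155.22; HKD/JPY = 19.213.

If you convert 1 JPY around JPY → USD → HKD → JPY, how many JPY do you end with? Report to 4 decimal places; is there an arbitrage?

Around JPY → USD → HKD → JPY: 1 ÷ 155.22 × 7.8001 × 19.213 = 0.965490
Product < 1; profitable direction is JPY → HKD → USD → JPY.

0.9655 (arbitrage exists)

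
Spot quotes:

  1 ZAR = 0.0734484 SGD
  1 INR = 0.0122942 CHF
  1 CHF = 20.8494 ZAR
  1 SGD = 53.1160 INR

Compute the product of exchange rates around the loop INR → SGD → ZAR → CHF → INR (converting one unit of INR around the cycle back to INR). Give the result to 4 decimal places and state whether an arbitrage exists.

Around INR → SGD → ZAR → CHF → INR: 1 ÷ 53.1160 ÷ 0.0734484 ÷ 20.8494 ÷ 0.0122942 = 0.999996
Product ≈ 1 (deviation 0.000%, within rounding noise).

1.0000 (no arbitrage)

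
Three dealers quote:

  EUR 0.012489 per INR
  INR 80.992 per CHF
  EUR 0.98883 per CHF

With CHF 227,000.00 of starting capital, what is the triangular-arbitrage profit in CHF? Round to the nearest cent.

Profitable loop is CHF → INR → EUR → CHF:
CHF 227,000.00 × 80.992 = INR 18,385,184.00
INR 18,385,184.00 × 0.012489 = EUR 229,612.56
EUR 229,612.56 ÷ 0.98883 = CHF 232,206.31
Profit = CHF 232,206.31 − CHF 227,000.00

Profit: CHF 5,206.31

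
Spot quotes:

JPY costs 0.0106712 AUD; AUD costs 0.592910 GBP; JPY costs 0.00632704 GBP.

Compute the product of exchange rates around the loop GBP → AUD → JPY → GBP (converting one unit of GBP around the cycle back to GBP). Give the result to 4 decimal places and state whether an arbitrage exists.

1.0000 (no arbitrage)

Around GBP → AUD → JPY → GBP: 1 ÷ 0.592910 ÷ 0.0106712 × 0.00632704 = 0.999997
Product ≈ 1 (deviation 0.000%, within rounding noise).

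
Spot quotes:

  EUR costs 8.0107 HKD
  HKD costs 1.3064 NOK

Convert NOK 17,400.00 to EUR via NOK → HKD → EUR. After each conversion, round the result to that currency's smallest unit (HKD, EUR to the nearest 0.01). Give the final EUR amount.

NOK 17,400.00 ÷ 1.3064 = HKD 13,319.04
HKD 13,319.04 ÷ 8.0107 = EUR 1,662.66

EUR 1,662.66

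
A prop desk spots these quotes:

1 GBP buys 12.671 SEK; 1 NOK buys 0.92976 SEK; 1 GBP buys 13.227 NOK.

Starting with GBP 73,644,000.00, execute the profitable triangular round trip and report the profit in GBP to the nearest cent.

Profitable loop is GBP → SEK → NOK → GBP:
GBP 73,644,000.00 × 12.671 = SEK 933,143,124.00
SEK 933,143,124.00 ÷ 0.92976 = NOK 1,003,638,706.76
NOK 1,003,638,706.76 ÷ 13.227 = GBP 75,878,030.30
Profit = GBP 75,878,030.30 − GBP 73,644,000.00

Profit: GBP 2,234,030.30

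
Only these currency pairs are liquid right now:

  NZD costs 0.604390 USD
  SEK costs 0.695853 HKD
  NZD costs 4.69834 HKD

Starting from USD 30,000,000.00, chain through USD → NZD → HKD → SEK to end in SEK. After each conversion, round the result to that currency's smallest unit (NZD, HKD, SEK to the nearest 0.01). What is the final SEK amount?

USD 30,000,000.00 ÷ 0.604390 = NZD 49,636,823.91
NZD 49,636,823.91 × 4.69834 = HKD 233,210,675.25
HKD 233,210,675.25 ÷ 0.695853 = SEK 335,143,593.91

SEK 335,143,593.91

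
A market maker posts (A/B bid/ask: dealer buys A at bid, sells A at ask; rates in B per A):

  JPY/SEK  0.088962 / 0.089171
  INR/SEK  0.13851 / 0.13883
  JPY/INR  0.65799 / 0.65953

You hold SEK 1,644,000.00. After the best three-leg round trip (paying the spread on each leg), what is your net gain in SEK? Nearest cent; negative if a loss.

Best loop SEK → JPY → INR → SEK:
SEK 1,644,000.00 ÷ 0.089171 (buy JPY at ask) = JPY 18,436,487
JPY 18,436,487 × 0.65799 (sell JPY at bid) = INR 12,131,024.21
INR 12,131,024.21 × 0.13851 (sell INR at bid) = SEK 1,680,268.16

Net profit: SEK 36,268.16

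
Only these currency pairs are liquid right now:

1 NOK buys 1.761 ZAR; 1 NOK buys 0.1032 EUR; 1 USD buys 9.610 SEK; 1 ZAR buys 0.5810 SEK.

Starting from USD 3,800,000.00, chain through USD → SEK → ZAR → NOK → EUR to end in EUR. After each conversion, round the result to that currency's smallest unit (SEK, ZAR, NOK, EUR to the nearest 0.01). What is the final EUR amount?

EUR 3,683,419.59

USD 3,800,000.00 × 9.610 = SEK 36,518,000.00
SEK 36,518,000.00 ÷ 0.5810 = ZAR 62,853,700.52
ZAR 62,853,700.52 ÷ 1.761 = NOK 35,692,050.27
NOK 35,692,050.27 × 0.1032 = EUR 3,683,419.59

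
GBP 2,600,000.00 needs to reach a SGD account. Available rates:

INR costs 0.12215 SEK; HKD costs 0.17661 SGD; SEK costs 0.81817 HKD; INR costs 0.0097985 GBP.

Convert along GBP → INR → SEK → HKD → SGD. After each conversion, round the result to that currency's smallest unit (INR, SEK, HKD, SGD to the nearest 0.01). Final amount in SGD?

GBP 2,600,000.00 ÷ 0.0097985 = INR 265,346,736.75
INR 265,346,736.75 × 0.12215 = SEK 32,412,103.89
SEK 32,412,103.89 × 0.81817 = HKD 26,518,611.04
HKD 26,518,611.04 × 0.17661 = SGD 4,683,451.90

SGD 4,683,451.90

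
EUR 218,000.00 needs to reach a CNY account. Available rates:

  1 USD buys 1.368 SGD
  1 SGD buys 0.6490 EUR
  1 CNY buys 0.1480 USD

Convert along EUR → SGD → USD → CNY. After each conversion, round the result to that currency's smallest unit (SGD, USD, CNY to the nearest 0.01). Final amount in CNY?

EUR 218,000.00 ÷ 0.6490 = SGD 335,901.39
SGD 335,901.39 ÷ 1.368 = USD 245,541.95
USD 245,541.95 ÷ 0.1480 = CNY 1,659,067.23

CNY 1,659,067.23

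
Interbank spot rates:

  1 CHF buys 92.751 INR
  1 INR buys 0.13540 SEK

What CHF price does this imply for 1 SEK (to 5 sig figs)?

1 SEK ÷ 0.13540 = 7.38552 INR
7.38552 INR ÷ 92.751 = 0.0796274 CHF

SEK/CHF = 0.079627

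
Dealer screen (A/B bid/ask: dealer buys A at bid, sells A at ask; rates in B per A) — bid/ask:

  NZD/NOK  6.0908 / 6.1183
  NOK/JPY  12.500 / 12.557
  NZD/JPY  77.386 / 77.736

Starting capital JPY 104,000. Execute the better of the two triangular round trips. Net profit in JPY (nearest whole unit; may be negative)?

Net profit: JPY 756

Best loop JPY → NOK → NZD → JPY:
JPY 104,000 ÷ 12.557 (buy NOK at ask) = NOK 8,282.23
NOK 8,282.23 ÷ 6.1183 (buy NZD at ask) = NZD 1,353.68
NZD 1,353.68 × 77.386 (sell NZD at bid) = JPY 104,756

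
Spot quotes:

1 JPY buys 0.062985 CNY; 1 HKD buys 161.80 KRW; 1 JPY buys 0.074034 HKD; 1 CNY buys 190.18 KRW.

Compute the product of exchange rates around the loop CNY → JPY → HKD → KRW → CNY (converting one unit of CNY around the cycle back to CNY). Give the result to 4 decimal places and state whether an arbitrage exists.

1.0000 (no arbitrage)

Around CNY → JPY → HKD → KRW → CNY: 1 ÷ 0.062985 × 0.074034 × 161.80 ÷ 190.18 = 1.000018
Product ≈ 1 (deviation 0.002%, within rounding noise).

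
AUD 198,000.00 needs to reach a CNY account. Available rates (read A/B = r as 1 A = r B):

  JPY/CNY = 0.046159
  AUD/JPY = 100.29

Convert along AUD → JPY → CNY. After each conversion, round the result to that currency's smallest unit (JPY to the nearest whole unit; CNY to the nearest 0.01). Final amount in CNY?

AUD 198,000.00 × 100.29 = JPY 19,857,420
JPY 19,857,420 × 0.046159 = CNY 916,598.65

CNY 916,598.65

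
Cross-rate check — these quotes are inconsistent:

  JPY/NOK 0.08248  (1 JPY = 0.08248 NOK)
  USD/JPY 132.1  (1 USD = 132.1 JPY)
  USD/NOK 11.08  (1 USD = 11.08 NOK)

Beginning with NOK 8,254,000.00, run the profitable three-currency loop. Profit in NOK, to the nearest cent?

Profit: NOK 139,686.70

Profitable loop is NOK → JPY → USD → NOK:
NOK 8,254,000.00 ÷ 0.08248 = JPY 100,072,745
JPY 100,072,745 ÷ 132.1 = USD 757,552.95
USD 757,552.95 × 11.08 = NOK 8,393,686.70
Profit = NOK 8,393,686.70 − NOK 8,254,000.00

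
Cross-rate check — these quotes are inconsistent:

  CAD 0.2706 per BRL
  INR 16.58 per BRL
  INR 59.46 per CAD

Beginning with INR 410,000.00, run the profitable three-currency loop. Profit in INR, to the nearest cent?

Profitable loop is INR → CAD → BRL → INR:
INR 410,000.00 ÷ 59.46 = CAD 6,895.39
CAD 6,895.39 ÷ 0.2706 = BRL 25,481.86
BRL 25,481.86 × 16.58 = INR 422,489.27
Profit = INR 422,489.27 − INR 410,000.00

Profit: INR 12,489.27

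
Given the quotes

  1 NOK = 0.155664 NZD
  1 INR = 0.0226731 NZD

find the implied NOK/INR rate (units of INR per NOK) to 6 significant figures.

NOK/INR = 6.86558

1 NOK × 0.155664 = 0.155664 NZD
0.155664 NZD ÷ 0.0226731 = 6.86558 INR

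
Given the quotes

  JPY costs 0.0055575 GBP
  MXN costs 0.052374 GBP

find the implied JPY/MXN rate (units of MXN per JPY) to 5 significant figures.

JPY/MXN = 0.10611

1 JPY × 0.0055575 = 0.0055575 GBP
0.0055575 GBP ÷ 0.052374 = 0.106112 MXN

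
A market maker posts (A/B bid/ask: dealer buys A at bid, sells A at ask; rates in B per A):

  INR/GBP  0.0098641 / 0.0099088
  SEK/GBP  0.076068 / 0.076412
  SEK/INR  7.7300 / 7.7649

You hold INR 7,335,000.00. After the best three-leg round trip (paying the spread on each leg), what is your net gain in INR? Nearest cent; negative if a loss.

Net result: INR -15,599.50 (no profitable arbitrage after spreads)

Best loop INR → GBP → SEK → INR:
INR 7,335,000.00 × 0.0098641 (sell INR at bid) = GBP 72,353.17
GBP 72,353.17 ÷ 0.076412 (buy SEK at ask) = SEK 946,882.34
SEK 946,882.34 × 7.7300 (sell SEK at bid) = INR 7,319,400.50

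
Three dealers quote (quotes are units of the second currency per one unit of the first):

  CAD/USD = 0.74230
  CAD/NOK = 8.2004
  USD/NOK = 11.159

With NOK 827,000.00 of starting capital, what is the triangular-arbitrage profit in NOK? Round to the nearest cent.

Profit: NOK 8,362.95

Profitable loop is NOK → CAD → USD → NOK:
NOK 827,000.00 ÷ 8.2004 = CAD 100,848.74
CAD 100,848.74 × 0.74230 = USD 74,860.02
USD 74,860.02 × 11.159 = NOK 835,362.95
Profit = NOK 835,362.95 − NOK 827,000.00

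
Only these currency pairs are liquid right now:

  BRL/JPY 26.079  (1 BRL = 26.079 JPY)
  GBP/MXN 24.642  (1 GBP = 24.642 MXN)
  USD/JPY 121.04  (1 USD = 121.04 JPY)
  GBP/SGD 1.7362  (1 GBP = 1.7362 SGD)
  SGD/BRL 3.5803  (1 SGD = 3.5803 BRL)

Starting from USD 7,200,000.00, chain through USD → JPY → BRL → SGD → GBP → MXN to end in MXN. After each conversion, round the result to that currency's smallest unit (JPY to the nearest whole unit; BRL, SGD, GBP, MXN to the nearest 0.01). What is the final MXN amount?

USD 7,200,000.00 × 121.04 = JPY 871,488,000
JPY 871,488,000 ÷ 26.079 = BRL 33,417,232.26
BRL 33,417,232.26 ÷ 3.5803 = SGD 9,333,640.27
SGD 9,333,640.27 ÷ 1.7362 = GBP 5,375,901.55
GBP 5,375,901.55 × 24.642 = MXN 132,472,966.00

MXN 132,472,966.00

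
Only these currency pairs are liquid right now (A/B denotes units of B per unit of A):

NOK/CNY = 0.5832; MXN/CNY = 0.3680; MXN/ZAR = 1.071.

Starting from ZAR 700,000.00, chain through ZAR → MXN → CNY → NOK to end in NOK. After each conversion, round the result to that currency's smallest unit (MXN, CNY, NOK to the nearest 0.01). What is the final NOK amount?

NOK 412,419.20

ZAR 700,000.00 ÷ 1.071 = MXN 653,594.77
MXN 653,594.77 × 0.3680 = CNY 240,522.88
CNY 240,522.88 ÷ 0.5832 = NOK 412,419.20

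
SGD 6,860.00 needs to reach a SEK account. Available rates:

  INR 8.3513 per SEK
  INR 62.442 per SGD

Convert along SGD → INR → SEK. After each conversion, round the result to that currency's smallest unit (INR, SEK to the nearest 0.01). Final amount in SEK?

SGD 6,860.00 × 62.442 = INR 428,352.12
INR 428,352.12 ÷ 8.3513 = SEK 51,291.67

SEK 51,291.67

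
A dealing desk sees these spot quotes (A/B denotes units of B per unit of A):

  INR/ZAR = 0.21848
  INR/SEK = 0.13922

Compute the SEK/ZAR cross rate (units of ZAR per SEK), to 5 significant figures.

SEK/ZAR = 1.5693

1 SEK ÷ 0.13922 = 7.18288 INR
7.18288 INR × 0.21848 = 1.56931 ZAR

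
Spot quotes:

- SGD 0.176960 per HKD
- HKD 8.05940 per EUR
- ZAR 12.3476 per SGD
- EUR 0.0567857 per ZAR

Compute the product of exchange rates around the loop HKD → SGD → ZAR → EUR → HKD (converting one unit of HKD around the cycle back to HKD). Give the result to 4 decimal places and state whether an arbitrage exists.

Around HKD → SGD → ZAR → EUR → HKD: 1 × 0.176960 × 12.3476 × 0.0567857 × 8.05940 = 0.999999
Product ≈ 1 (deviation 0.000%, within rounding noise).

1.0000 (no arbitrage)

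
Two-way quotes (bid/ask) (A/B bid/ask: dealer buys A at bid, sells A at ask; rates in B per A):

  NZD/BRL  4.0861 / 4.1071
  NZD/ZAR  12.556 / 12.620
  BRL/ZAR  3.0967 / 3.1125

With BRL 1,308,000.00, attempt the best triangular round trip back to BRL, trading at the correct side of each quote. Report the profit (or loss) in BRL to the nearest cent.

Net profit: BRL 3,464.42

Best loop BRL → ZAR → NZD → BRL:
BRL 1,308,000.00 × 3.0967 (sell BRL at bid) = ZAR 4,050,483.60
ZAR 4,050,483.60 ÷ 12.620 (buy NZD at ask) = NZD 320,957.50
NZD 320,957.50 × 4.0861 (sell NZD at bid) = BRL 1,311,464.42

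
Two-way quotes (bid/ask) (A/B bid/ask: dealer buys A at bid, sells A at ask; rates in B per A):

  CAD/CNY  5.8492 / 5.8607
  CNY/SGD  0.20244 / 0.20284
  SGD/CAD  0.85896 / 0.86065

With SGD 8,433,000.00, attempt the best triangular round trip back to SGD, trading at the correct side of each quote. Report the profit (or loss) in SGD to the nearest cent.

Best loop SGD → CAD → CNY → SGD:
SGD 8,433,000.00 × 0.85896 (sell SGD at bid) = CAD 7,243,609.68
CAD 7,243,609.68 × 5.8492 (sell CAD at bid) = CNY 42,369,321.74
CNY 42,369,321.74 × 0.20244 (sell CNY at bid) = SGD 8,577,245.49

Net profit: SGD 144,245.49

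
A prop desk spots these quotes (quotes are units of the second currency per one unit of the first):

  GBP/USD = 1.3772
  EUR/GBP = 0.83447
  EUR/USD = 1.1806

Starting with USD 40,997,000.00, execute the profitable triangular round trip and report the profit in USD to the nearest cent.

Profitable loop is USD → GBP → EUR → USD:
USD 40,997,000.00 ÷ 1.3772 = GBP 29,768,370.61
GBP 29,768,370.61 ÷ 0.83447 = EUR 35,673,386.23
EUR 35,673,386.23 × 1.1806 = USD 42,115,999.78
Profit = USD 42,115,999.78 − USD 40,997,000.00

Profit: USD 1,118,999.78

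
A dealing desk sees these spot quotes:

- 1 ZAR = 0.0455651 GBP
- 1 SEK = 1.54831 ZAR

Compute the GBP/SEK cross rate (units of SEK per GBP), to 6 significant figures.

1 GBP ÷ 0.0455651 = 21.9466 ZAR
21.9466 ZAR ÷ 1.54831 = 14.1746 SEK

GBP/SEK = 14.1746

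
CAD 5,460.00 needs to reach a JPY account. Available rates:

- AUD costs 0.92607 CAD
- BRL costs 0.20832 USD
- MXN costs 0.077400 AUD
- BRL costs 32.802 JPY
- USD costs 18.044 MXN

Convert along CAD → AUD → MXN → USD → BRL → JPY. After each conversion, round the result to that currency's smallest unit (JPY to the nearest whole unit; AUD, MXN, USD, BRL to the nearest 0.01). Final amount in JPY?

JPY 664,729

CAD 5,460.00 ÷ 0.92607 = AUD 5,895.88
AUD 5,895.88 ÷ 0.077400 = MXN 76,174.16
MXN 76,174.16 ÷ 18.044 = USD 4,221.58
USD 4,221.58 ÷ 0.20832 = BRL 20,264.88
BRL 20,264.88 × 32.802 = JPY 664,729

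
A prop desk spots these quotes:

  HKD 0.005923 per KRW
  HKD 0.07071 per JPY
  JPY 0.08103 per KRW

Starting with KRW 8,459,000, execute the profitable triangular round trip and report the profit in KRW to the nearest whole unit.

Profit: KRW 285,482

Profitable loop is KRW → HKD → JPY → KRW:
KRW 8,459,000 × 0.005923 = HKD 50,102.66
HKD 50,102.66 ÷ 0.07071 = JPY 708,565
JPY 708,565 ÷ 0.08103 = KRW 8,744,482
Profit = KRW 8,744,482 − KRW 8,459,000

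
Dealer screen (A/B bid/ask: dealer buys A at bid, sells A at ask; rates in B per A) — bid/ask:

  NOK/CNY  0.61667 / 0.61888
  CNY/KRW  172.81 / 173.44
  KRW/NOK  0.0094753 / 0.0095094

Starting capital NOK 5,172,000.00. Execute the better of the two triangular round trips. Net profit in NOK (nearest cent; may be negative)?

Net profit: NOK 50,436.60

Best loop NOK → CNY → KRW → NOK:
NOK 5,172,000.00 × 0.61667 (sell NOK at bid) = CNY 3,189,417.24
CNY 3,189,417.24 × 172.81 (sell CNY at bid) = KRW 551,163,193
KRW 551,163,193 × 0.0094753 (sell KRW at bid) = NOK 5,222,436.60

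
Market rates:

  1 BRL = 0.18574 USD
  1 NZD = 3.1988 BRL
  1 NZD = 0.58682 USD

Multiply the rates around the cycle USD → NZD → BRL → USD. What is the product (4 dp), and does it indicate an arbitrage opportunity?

Around USD → NZD → BRL → USD: 1 ÷ 0.58682 × 3.1988 × 0.18574 = 1.012483
Product > 1; profitable direction is USD → NZD → BRL → USD.

1.0125 (arbitrage exists)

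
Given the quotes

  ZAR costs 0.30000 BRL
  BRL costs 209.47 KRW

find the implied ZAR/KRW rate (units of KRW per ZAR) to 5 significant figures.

1 ZAR × 0.30000 = 0.3 BRL
0.3 BRL × 209.47 = 62.841 KRW

ZAR/KRW = 62.841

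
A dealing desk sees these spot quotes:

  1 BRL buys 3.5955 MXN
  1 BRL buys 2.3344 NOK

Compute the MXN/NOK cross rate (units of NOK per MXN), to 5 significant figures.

1 MXN ÷ 3.5955 = 0.278125 BRL
0.278125 BRL × 2.3344 = 0.649256 NOK

MXN/NOK = 0.64926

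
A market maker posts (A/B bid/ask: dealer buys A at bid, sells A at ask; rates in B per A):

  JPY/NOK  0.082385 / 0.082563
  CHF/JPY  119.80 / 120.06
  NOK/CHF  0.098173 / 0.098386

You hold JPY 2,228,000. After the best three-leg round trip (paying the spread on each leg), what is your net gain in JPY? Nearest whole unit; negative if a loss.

Net profit: JPY 56,536

Best loop JPY → CHF → NOK → JPY:
JPY 2,228,000 ÷ 120.06 (buy CHF at ask) = CHF 18,557.39
CHF 18,557.39 ÷ 0.098386 (buy NOK at ask) = NOK 188,618.18
NOK 188,618.18 ÷ 0.082563 (buy JPY at ask) = JPY 2,284,536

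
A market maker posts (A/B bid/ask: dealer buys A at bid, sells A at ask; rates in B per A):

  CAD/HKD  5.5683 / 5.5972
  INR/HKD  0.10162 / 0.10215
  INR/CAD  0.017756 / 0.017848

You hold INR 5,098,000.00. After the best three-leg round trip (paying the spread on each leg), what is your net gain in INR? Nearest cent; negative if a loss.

Net profit: INR 87,834.34

Best loop INR → HKD → CAD → INR:
INR 5,098,000.00 × 0.10162 (sell INR at bid) = HKD 518,058.76
HKD 518,058.76 ÷ 5.5972 (buy CAD at ask) = CAD 92,556.77
CAD 92,556.77 ÷ 0.017848 (buy INR at ask) = INR 5,185,834.34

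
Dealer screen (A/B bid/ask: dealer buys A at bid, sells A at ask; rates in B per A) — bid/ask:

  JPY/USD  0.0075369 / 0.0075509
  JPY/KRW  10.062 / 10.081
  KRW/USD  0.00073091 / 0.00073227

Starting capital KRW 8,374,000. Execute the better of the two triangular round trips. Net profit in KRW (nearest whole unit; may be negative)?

Net profit: KRW 175,700

Best loop KRW → JPY → USD → KRW:
KRW 8,374,000 ÷ 10.081 (buy JPY at ask) = JPY 830,672
JPY 830,672 × 0.0075369 (sell JPY at bid) = USD 6,260.69
USD 6,260.69 ÷ 0.00073227 (buy KRW at ask) = KRW 8,549,700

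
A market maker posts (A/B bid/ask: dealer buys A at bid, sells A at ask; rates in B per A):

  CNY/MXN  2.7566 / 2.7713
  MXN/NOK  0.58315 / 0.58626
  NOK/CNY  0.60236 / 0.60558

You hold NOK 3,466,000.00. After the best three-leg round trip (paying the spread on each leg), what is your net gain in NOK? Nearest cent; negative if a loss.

Net profit: NOK 56,761.40

Best loop NOK → MXN → CNY → NOK:
NOK 3,466,000.00 ÷ 0.58626 (buy MXN at ask) = MXN 5,912,052.67
MXN 5,912,052.67 ÷ 2.7713 (buy CNY at ask) = CNY 2,133,313.85
CNY 2,133,313.85 ÷ 0.60558 (buy NOK at ask) = NOK 3,522,761.40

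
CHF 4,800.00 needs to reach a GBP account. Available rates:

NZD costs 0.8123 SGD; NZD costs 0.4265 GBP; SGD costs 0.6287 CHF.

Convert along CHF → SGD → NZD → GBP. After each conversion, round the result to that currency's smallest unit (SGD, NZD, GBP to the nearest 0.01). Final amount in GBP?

GBP 4,008.67

CHF 4,800.00 ÷ 0.6287 = SGD 7,634.80
SGD 7,634.80 ÷ 0.8123 = NZD 9,398.99
NZD 9,398.99 × 0.4265 = GBP 4,008.67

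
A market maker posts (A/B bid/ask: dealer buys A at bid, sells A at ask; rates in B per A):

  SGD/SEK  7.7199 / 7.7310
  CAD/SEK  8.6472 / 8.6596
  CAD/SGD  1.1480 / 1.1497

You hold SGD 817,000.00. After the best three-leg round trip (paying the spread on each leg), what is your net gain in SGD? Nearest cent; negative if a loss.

Net profit: SGD 19,137.67

Best loop SGD → SEK → CAD → SGD:
SGD 817,000.00 × 7.7199 (sell SGD at bid) = SEK 6,307,158.30
SEK 6,307,158.30 ÷ 8.6596 (buy CAD at ask) = CAD 728,342.91
CAD 728,342.91 × 1.1480 (sell CAD at bid) = SGD 836,137.67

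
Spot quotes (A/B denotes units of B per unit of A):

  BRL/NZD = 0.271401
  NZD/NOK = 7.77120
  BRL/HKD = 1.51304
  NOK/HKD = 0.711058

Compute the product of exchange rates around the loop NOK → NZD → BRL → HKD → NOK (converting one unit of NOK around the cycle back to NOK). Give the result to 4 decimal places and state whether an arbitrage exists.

Around NOK → NZD → BRL → HKD → NOK: 1 ÷ 7.77120 ÷ 0.271401 × 1.51304 ÷ 0.711058 = 1.008895
Product > 1; profitable direction is NOK → NZD → BRL → HKD → NOK.

1.0089 (arbitrage exists)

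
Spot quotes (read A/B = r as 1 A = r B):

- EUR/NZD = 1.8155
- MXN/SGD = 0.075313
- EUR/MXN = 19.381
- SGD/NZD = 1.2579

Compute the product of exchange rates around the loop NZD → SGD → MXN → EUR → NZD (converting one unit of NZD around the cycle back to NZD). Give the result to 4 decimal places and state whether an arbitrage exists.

0.9888 (arbitrage exists)

Around NZD → SGD → MXN → EUR → NZD: 1 ÷ 1.2579 ÷ 0.075313 ÷ 19.381 × 1.8155 = 0.988790
Product < 1; profitable direction is NZD → EUR → MXN → SGD → NZD.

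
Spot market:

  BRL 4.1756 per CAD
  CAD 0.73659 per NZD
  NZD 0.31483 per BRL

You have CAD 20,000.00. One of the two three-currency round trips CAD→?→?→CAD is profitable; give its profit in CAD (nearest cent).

Profit: CAD 654.24

Profitable loop is CAD → NZD → BRL → CAD:
CAD 20,000.00 ÷ 0.73659 = NZD 27,152.15
NZD 27,152.15 ÷ 0.31483 = BRL 86,243.84
BRL 86,243.84 ÷ 4.1756 = CAD 20,654.24
Profit = CAD 20,654.24 − CAD 20,000.00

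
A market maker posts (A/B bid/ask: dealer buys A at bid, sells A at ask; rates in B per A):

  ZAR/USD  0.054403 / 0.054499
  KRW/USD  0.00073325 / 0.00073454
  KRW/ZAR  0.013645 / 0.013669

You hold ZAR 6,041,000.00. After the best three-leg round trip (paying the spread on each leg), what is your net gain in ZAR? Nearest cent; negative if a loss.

Net profit: ZAR 64,057.72

Best loop ZAR → USD → KRW → ZAR:
ZAR 6,041,000.00 × 0.054403 (sell ZAR at bid) = USD 328,648.52
USD 328,648.52 ÷ 0.00073454 (buy KRW at ask) = KRW 447,420,866
KRW 447,420,866 × 0.013645 (sell KRW at bid) = ZAR 6,105,057.72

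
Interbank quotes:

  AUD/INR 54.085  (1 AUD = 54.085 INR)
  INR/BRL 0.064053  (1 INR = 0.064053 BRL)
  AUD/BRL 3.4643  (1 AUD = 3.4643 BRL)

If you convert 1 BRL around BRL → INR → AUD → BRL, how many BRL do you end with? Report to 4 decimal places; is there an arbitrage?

1.0000 (no arbitrage)

Around BRL → INR → AUD → BRL: 1 ÷ 0.064053 ÷ 54.085 × 3.4643 = 0.999998
Product ≈ 1 (deviation 0.000%, within rounding noise).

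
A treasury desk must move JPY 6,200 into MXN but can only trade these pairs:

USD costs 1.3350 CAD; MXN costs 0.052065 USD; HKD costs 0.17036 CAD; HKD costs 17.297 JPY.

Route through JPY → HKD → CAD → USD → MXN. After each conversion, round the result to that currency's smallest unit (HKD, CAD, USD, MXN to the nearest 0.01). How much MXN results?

JPY 6,200 ÷ 17.297 = HKD 358.44
HKD 358.44 × 0.17036 = CAD 61.06
CAD 61.06 ÷ 1.3350 = USD 45.74
USD 45.74 ÷ 0.052065 = MXN 878.52

MXN 878.52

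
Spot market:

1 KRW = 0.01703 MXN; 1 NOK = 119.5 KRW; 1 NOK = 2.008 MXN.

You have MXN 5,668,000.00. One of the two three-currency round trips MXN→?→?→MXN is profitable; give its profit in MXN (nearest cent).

Profitable loop is MXN → NOK → KRW → MXN:
MXN 5,668,000.00 ÷ 2.008 = NOK 2,822,709.16
NOK 2,822,709.16 × 119.5 = KRW 337,313,745
KRW 337,313,745 × 0.01703 = MXN 5,744,453.08
Profit = MXN 5,744,453.08 − MXN 5,668,000.00

Profit: MXN 76,453.08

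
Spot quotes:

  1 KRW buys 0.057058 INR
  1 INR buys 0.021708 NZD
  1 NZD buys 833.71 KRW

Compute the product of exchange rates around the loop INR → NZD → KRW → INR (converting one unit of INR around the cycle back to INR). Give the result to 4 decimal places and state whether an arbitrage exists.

1.0326 (arbitrage exists)

Around INR → NZD → KRW → INR: 1 × 0.021708 × 833.71 × 0.057058 = 1.032646
Product > 1; profitable direction is INR → NZD → KRW → INR.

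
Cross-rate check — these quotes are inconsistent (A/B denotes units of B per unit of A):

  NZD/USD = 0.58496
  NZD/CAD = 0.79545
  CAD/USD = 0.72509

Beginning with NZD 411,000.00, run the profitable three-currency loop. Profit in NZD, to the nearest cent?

Profit: NZD 5,834.05

Profitable loop is NZD → USD → CAD → NZD:
NZD 411,000.00 × 0.58496 = USD 240,418.56
USD 240,418.56 ÷ 0.72509 = CAD 331,570.65
CAD 331,570.65 ÷ 0.79545 = NZD 416,834.05
Profit = NZD 416,834.05 − NZD 411,000.00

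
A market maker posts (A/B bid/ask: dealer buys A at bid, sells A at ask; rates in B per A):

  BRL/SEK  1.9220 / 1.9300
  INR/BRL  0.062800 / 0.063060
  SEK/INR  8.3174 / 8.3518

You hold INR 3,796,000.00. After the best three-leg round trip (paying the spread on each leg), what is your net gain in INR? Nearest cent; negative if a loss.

Best loop INR → BRL → SEK → INR:
INR 3,796,000.00 × 0.062800 (sell INR at bid) = BRL 238,388.80
BRL 238,388.80 × 1.9220 (sell BRL at bid) = SEK 458,183.27
SEK 458,183.27 × 8.3174 (sell SEK at bid) = INR 3,810,893.56

Net profit: INR 14,893.56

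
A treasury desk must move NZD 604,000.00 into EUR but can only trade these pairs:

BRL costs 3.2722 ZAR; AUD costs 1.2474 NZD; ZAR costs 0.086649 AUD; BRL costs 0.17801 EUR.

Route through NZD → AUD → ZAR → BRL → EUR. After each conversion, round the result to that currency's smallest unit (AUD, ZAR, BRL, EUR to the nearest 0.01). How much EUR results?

NZD 604,000.00 ÷ 1.2474 = AUD 484,207.15
AUD 484,207.15 ÷ 0.086649 = ZAR 5,588,144.70
ZAR 5,588,144.70 ÷ 3.2722 = BRL 1,707,763.80
BRL 1,707,763.80 × 0.17801 = EUR 303,999.03

EUR 303,999.03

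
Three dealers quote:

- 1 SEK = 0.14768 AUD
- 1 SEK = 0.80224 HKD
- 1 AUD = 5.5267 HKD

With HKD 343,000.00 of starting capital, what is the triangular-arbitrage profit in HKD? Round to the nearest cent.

Profitable loop is HKD → SEK → AUD → HKD:
HKD 343,000.00 ÷ 0.80224 = SEK 427,552.85
SEK 427,552.85 × 0.14768 = AUD 63,141.01
AUD 63,141.01 × 5.5267 = HKD 348,961.39
Profit = HKD 348,961.39 − HKD 343,000.00

Profit: HKD 5,961.39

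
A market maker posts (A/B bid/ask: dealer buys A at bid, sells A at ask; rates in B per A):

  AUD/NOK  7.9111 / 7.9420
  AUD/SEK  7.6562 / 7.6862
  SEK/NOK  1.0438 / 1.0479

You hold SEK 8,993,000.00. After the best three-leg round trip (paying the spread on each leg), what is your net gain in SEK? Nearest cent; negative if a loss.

Best loop SEK → NOK → AUD → SEK:
SEK 8,993,000.00 × 1.0438 (sell SEK at bid) = NOK 9,386,893.40
NOK 9,386,893.40 ÷ 7.9420 (buy AUD at ask) = AUD 1,181,930.67
AUD 1,181,930.67 × 7.6562 (sell AUD at bid) = SEK 9,049,097.61

Net profit: SEK 56,097.61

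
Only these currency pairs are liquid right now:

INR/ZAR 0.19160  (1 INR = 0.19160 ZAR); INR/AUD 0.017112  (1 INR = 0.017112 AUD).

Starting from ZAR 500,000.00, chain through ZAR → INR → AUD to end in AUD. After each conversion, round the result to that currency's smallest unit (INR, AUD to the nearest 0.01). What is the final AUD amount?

ZAR 500,000.00 ÷ 0.19160 = INR 2,609,603.34
INR 2,609,603.34 × 0.017112 = AUD 44,655.53

AUD 44,655.53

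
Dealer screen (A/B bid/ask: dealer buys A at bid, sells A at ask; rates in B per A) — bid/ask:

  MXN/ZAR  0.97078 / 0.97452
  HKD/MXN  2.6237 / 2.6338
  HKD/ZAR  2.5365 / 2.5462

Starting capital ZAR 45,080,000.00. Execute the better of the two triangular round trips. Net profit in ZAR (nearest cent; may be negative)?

Net profit: ZAR 14,792.13

Best loop ZAR → HKD → MXN → ZAR:
ZAR 45,080,000.00 ÷ 2.5462 (buy HKD at ask) = HKD 17,704,815.02
HKD 17,704,815.02 × 2.6237 (sell HKD at bid) = MXN 46,452,123.16
MXN 46,452,123.16 × 0.97078 (sell MXN at bid) = ZAR 45,094,792.13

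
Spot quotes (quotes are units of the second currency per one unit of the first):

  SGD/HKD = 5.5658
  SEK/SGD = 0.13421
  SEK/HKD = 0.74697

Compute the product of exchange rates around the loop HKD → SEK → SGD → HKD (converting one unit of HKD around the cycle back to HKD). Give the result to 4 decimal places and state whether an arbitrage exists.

1.0000 (no arbitrage)

Around HKD → SEK → SGD → HKD: 1 ÷ 0.74697 × 0.13421 × 5.5658 = 1.000021
Product ≈ 1 (deviation 0.002%, within rounding noise).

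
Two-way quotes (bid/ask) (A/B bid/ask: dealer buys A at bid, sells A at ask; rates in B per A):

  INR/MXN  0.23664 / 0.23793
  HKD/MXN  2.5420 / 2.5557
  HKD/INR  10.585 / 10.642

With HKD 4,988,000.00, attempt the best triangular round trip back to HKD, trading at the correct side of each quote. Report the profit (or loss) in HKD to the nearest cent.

Net profit: HKD 19,598.86

Best loop HKD → MXN → INR → HKD:
HKD 4,988,000.00 × 2.5420 (sell HKD at bid) = MXN 12,679,496.00
MXN 12,679,496.00 ÷ 0.23793 (buy INR at ask) = INR 53,290,867.06
INR 53,290,867.06 ÷ 10.642 (buy HKD at ask) = HKD 5,007,598.86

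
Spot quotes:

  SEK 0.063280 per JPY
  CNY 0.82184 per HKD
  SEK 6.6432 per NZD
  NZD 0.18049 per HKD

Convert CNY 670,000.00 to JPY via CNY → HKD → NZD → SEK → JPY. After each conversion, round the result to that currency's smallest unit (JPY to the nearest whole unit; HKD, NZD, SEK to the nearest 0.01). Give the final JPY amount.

JPY 15,447,262

CNY 670,000.00 ÷ 0.82184 = HKD 815,243.84
HKD 815,243.84 × 0.18049 = NZD 147,143.36
NZD 147,143.36 × 6.6432 = SEK 977,502.77
SEK 977,502.77 ÷ 0.063280 = JPY 15,447,262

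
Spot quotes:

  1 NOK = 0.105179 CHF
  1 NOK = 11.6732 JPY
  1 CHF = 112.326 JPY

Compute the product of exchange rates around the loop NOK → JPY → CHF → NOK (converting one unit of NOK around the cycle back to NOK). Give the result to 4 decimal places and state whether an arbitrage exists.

0.9881 (arbitrage exists)

Around NOK → JPY → CHF → NOK: 1 × 11.6732 ÷ 112.326 ÷ 0.105179 = 0.988054
Product < 1; profitable direction is NOK → CHF → JPY → NOK.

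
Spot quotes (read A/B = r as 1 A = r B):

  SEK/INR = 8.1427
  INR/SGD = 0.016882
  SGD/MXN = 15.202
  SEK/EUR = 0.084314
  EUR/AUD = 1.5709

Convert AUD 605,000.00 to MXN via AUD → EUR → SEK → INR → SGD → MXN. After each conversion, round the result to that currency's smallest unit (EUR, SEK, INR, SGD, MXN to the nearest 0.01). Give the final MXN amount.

MXN 9,545,533.27

AUD 605,000.00 ÷ 1.5709 = EUR 385,129.54
EUR 385,129.54 ÷ 0.084314 = SEK 4,567,800.60
SEK 4,567,800.60 × 8.1427 = INR 37,194,229.95
INR 37,194,229.95 × 0.016882 = SGD 627,912.99
SGD 627,912.99 × 15.202 = MXN 9,545,533.27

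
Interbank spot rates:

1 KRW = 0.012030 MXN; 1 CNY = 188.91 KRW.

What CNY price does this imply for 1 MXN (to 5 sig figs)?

MXN/CNY = 0.44003

1 MXN ÷ 0.012030 = 83.1255 KRW
83.1255 KRW ÷ 188.91 = 0.440027 CNY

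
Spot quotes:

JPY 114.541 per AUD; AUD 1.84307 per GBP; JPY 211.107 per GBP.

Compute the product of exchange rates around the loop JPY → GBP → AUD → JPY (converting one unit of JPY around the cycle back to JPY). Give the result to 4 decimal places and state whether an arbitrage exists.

1.0000 (no arbitrage)

Around JPY → GBP → AUD → JPY: 1 ÷ 211.107 × 1.84307 × 114.541 = 1.000000
Product ≈ 1 (deviation 0.000%, within rounding noise).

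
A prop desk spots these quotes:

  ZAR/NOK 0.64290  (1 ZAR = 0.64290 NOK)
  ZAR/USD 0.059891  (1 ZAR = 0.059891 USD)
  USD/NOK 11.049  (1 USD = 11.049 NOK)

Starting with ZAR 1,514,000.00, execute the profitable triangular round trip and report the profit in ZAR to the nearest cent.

Profit: ZAR 44,357.11

Profitable loop is ZAR → USD → NOK → ZAR:
ZAR 1,514,000.00 × 0.059891 = USD 90,674.97
USD 90,674.97 × 11.049 = NOK 1,001,867.79
NOK 1,001,867.79 ÷ 0.64290 = ZAR 1,558,357.11
Profit = ZAR 1,558,357.11 − ZAR 1,514,000.00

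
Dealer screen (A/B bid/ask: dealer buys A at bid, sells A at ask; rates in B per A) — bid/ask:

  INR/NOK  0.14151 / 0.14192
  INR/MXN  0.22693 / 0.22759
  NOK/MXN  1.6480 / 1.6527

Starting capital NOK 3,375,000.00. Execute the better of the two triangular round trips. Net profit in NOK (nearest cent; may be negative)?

Best loop NOK → MXN → INR → NOK:
NOK 3,375,000.00 × 1.6480 (sell NOK at bid) = MXN 5,562,000.00
MXN 5,562,000.00 ÷ 0.22759 (buy INR at ask) = INR 24,438,683.60
INR 24,438,683.60 × 0.14151 (sell INR at bid) = NOK 3,458,318.12

Net profit: NOK 83,318.12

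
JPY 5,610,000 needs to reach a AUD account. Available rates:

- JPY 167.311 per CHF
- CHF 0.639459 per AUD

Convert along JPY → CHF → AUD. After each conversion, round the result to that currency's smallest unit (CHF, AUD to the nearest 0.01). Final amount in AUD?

AUD 52,435.53

JPY 5,610,000 ÷ 167.311 = CHF 33,530.37
CHF 33,530.37 ÷ 0.639459 = AUD 52,435.53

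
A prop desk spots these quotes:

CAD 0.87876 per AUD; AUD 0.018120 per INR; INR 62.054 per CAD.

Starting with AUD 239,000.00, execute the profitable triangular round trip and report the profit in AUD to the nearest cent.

Profit: AUD 2,879.83

Profitable loop is AUD → INR → CAD → AUD:
AUD 239,000.00 ÷ 0.018120 = INR 13,189,845.47
INR 13,189,845.47 ÷ 62.054 = CAD 212,554.32
CAD 212,554.32 ÷ 0.87876 = AUD 241,879.83
Profit = AUD 241,879.83 − AUD 239,000.00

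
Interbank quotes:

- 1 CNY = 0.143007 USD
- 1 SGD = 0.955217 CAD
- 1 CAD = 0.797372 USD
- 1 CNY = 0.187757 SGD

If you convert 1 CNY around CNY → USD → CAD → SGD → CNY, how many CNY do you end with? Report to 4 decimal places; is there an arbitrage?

1.0000 (no arbitrage)

Around CNY → USD → CAD → SGD → CNY: 1 × 0.143007 ÷ 0.797372 ÷ 0.955217 ÷ 0.187757 = 0.999996
Product ≈ 1 (deviation 0.000%, within rounding noise).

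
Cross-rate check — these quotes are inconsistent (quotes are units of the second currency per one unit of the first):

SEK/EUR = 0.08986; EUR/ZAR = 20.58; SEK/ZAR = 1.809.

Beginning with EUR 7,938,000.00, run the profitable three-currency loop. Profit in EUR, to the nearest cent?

Profitable loop is EUR → ZAR → SEK → EUR:
EUR 7,938,000.00 × 20.58 = ZAR 163,364,040.00
ZAR 163,364,040.00 ÷ 1.809 = SEK 90,306,268.66
SEK 90,306,268.66 × 0.08986 = EUR 8,114,921.30
Profit = EUR 8,114,921.30 − EUR 7,938,000.00

Profit: EUR 176,921.30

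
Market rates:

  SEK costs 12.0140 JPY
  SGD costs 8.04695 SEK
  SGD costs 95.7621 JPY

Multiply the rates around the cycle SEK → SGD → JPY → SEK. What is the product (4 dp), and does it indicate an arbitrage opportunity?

0.9905 (arbitrage exists)

Around SEK → SGD → JPY → SEK: 1 ÷ 8.04695 × 95.7621 ÷ 12.0140 = 0.990546
Product < 1; profitable direction is SEK → JPY → SGD → SEK.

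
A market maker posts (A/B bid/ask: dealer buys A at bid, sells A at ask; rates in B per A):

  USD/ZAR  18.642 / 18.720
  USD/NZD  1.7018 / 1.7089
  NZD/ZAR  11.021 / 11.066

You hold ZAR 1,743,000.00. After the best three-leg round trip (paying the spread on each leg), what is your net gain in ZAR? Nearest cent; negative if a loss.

Best loop ZAR → USD → NZD → ZAR:
ZAR 1,743,000.00 ÷ 18.720 (buy USD at ask) = USD 93,108.97
USD 93,108.97 × 1.7018 (sell USD at bid) = NZD 158,452.85
NZD 158,452.85 × 11.021 (sell NZD at bid) = ZAR 1,746,308.89

Net profit: ZAR 3,308.89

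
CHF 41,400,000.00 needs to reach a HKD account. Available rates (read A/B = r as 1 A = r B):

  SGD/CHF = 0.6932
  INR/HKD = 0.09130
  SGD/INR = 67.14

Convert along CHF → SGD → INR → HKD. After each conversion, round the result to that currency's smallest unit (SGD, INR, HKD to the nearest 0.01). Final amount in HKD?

HKD 366,095,087.72

CHF 41,400,000.00 ÷ 0.6932 = SGD 59,723,023.66
SGD 59,723,023.66 × 67.14 = INR 4,009,803,808.53
INR 4,009,803,808.53 × 0.09130 = HKD 366,095,087.72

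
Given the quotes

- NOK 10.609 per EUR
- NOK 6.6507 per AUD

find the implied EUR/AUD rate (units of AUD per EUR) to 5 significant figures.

1 EUR × 10.609 = 10.609 NOK
10.609 NOK ÷ 6.6507 = 1.59517 AUD

EUR/AUD = 1.5952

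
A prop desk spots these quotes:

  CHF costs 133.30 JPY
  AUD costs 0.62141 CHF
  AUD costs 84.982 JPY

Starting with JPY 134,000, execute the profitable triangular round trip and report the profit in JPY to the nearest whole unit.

Profitable loop is JPY → CHF → AUD → JPY:
JPY 134,000 ÷ 133.30 = CHF 1,005.25
CHF 1,005.25 ÷ 0.62141 = AUD 1,617.69
AUD 1,617.69 × 84.982 = JPY 137,475
Profit = JPY 137,475 − JPY 134,000

Profit: JPY 3,475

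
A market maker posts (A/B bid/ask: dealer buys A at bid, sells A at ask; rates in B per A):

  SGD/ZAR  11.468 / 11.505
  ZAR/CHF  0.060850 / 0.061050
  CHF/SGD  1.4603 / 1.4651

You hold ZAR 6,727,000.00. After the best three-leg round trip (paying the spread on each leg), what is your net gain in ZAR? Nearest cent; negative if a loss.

Net profit: ZAR 128,068.20

Best loop ZAR → CHF → SGD → ZAR:
ZAR 6,727,000.00 × 0.060850 (sell ZAR at bid) = CHF 409,337.95
CHF 409,337.95 × 1.4603 (sell CHF at bid) = SGD 597,756.21
SGD 597,756.21 × 11.468 (sell SGD at bid) = ZAR 6,855,068.20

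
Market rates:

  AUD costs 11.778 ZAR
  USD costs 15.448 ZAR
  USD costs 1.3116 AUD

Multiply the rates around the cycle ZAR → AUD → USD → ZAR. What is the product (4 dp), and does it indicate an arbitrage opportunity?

Around ZAR → AUD → USD → ZAR: 1 ÷ 11.778 ÷ 1.3116 × 15.448 = 0.999998
Product ≈ 1 (deviation 0.000%, within rounding noise).

1.0000 (no arbitrage)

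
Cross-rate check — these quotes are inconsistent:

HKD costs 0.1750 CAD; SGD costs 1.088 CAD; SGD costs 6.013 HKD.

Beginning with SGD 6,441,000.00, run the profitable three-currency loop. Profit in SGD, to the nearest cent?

Profitable loop is SGD → CAD → HKD → SGD:
SGD 6,441,000.00 × 1.088 = CAD 7,007,808.00
CAD 7,007,808.00 ÷ 0.1750 = HKD 40,044,617.14
HKD 40,044,617.14 ÷ 6.013 = SGD 6,659,673.56
Profit = SGD 6,659,673.56 − SGD 6,441,000.00

Profit: SGD 218,673.56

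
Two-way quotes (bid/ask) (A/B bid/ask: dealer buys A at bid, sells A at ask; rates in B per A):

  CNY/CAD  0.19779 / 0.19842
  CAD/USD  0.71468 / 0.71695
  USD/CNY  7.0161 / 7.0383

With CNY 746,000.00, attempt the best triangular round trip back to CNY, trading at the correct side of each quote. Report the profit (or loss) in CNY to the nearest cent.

Best loop CNY → USD → CAD → CNY:
CNY 746,000.00 ÷ 7.0383 (buy USD at ask) = USD 105,991.50
USD 105,991.50 ÷ 0.71695 (buy CAD at ask) = CAD 147,836.67
CAD 147,836.67 ÷ 0.19842 (buy CNY at ask) = CNY 745,069.42

Net result: CNY -930.58 (no profitable arbitrage after spreads)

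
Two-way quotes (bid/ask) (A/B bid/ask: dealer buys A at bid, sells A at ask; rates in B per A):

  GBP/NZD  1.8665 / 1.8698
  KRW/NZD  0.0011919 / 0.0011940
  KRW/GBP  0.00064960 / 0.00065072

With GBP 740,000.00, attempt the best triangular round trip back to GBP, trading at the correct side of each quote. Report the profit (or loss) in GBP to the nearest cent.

Best loop GBP → NZD → KRW → GBP:
GBP 740,000.00 × 1.8665 (sell GBP at bid) = NZD 1,381,210.00
NZD 1,381,210.00 ÷ 0.0011940 (buy KRW at ask) = KRW 1,156,792,295
KRW 1,156,792,295 × 0.00064960 (sell KRW at bid) = GBP 751,452.27

Net profit: GBP 11,452.27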